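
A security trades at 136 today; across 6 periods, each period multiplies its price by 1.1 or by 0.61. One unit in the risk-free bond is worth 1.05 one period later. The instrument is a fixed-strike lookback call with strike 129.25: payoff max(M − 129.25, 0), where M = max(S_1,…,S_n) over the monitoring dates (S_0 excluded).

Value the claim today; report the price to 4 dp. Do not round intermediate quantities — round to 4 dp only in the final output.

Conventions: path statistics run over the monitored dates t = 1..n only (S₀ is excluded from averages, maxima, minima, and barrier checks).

price = 57.7478

Under the martingale measure an up-move has probability p* = 0.8980; value the claim as the probability-weighted average of per-path payoffs, discounted 6 periods at R = 1.05.
Enumerate all 2^6 = 64 price paths (U = up ×1.1, D = down ×0.61); each path with k up-moves has probability p*^k·(1−p*)^(6−k).
DDDDDD: M=82.9600, payoff=0.0000, prob=0.000001
UDDDDD: M=149.6000, payoff=20.3500, prob=0.000010
DUDDDD: M=91.2560, payoff=0.0000, prob=0.000010
UUDDDD: M=164.5600, payoff=35.3100, prob=0.000087
DDUDDD: M=82.9600, payoff=0.0000, prob=0.000010
UDUDDD: M=149.6000, payoff=20.3500, prob=0.000087
DUUDDD: M=100.3816, payoff=0.0000, prob=0.000087
UUUDDD: M=181.0160, payoff=51.7660, prob=0.000769
DDDUDD: M=82.9600, payoff=0.0000, prob=0.000010
UDDUDD: M=149.6000, payoff=20.3500, prob=0.000087
DUDUDD: M=91.2560, payoff=0.0000, prob=0.000087
UUDUDD: M=164.5600, payoff=35.3100, prob=0.000769
DDUUDD: M=82.9600, payoff=0.0000, prob=0.000087
UDUUDD: M=149.6000, payoff=20.3500, prob=0.000769
DUUUDD: M=110.4198, payoff=0.0000, prob=0.000769
UUUUDD: M=199.1176, payoff=69.8676, prob=0.006770
DDDDUD: M=82.9600, payoff=0.0000, prob=0.000010
UDDDUD: M=149.6000, payoff=20.3500, prob=0.000087
DUDDUD: M=91.2560, payoff=0.0000, prob=0.000087
UUDDUD: M=164.5600, payoff=35.3100, prob=0.000769
DDUDUD: M=82.9600, payoff=0.0000, prob=0.000087
UDUDUD: M=149.6000, payoff=20.3500, prob=0.000769
DUUDUD: M=100.3816, payoff=0.0000, prob=0.000769
UUUDUD: M=181.0160, payoff=51.7660, prob=0.006770
DDDUUD: M=82.9600, payoff=0.0000, prob=0.000087
UDDUUD: M=149.6000, payoff=20.3500, prob=0.000769
DUDUUD: M=91.2560, payoff=0.0000, prob=0.000769
UUDUUD: M=164.5600, payoff=35.3100, prob=0.006770
DDUUUD: M=82.9600, payoff=0.0000, prob=0.000769
UDUUUD: M=149.6000, payoff=20.3500, prob=0.006770
DUUUUD: M=121.4617, payoff=0.0000, prob=0.006770
UUUUUD: M=219.0294, payoff=89.7794, prob=0.059574
DDDDDU: M=82.9600, payoff=0.0000, prob=0.000010
UDDDDU: M=149.6000, payoff=20.3500, prob=0.000087
DUDDDU: M=91.2560, payoff=0.0000, prob=0.000087
UUDDDU: M=164.5600, payoff=35.3100, prob=0.000769
DDUDDU: M=82.9600, payoff=0.0000, prob=0.000087
UDUDDU: M=149.6000, payoff=20.3500, prob=0.000769
DUUDDU: M=100.3816, payoff=0.0000, prob=0.000769
UUUDDU: M=181.0160, payoff=51.7660, prob=0.006770
DDDUDU: M=82.9600, payoff=0.0000, prob=0.000087
UDDUDU: M=149.6000, payoff=20.3500, prob=0.000769
DUDUDU: M=91.2560, payoff=0.0000, prob=0.000769
UUDUDU: M=164.5600, payoff=35.3100, prob=0.006770
DDUUDU: M=82.9600, payoff=0.0000, prob=0.000769
UDUUDU: M=149.6000, payoff=20.3500, prob=0.006770
DUUUDU: M=110.4198, payoff=0.0000, prob=0.006770
UUUUDU: M=199.1176, payoff=69.8676, prob=0.059574
DDDDUU: M=82.9600, payoff=0.0000, prob=0.000087
UDDDUU: M=149.6000, payoff=20.3500, prob=0.000769
DUDDUU: M=91.2560, payoff=0.0000, prob=0.000769
UUDDUU: M=164.5600, payoff=35.3100, prob=0.006770
DDUDUU: M=82.9600, payoff=0.0000, prob=0.000769
UDUDUU: M=149.6000, payoff=20.3500, prob=0.006770
DUUDUU: M=100.3816, payoff=0.0000, prob=0.006770
UUUDUU: M=181.0160, payoff=51.7660, prob=0.059574
DDDUUU: M=82.9600, payoff=0.0000, prob=0.000769
UDDUUU: M=149.6000, payoff=20.3500, prob=0.006770
DUDUUU: M=91.2560, payoff=0.0000, prob=0.006770
UUDUUU: M=164.5600, payoff=35.3100, prob=0.059574
DDUUUU: M=82.9600, payoff=0.0000, prob=0.006770
UDUUUU: M=149.6000, payoff=20.3500, prob=0.059574
DUUUUU: M=133.6079, payoff=4.3579, prob=0.059574
UUUUUU: M=240.9323, payoff=111.6823, prob=0.524251
Price = Σ prob·payoff / R^6 = 77.387533 / 1.340096 = 57.7478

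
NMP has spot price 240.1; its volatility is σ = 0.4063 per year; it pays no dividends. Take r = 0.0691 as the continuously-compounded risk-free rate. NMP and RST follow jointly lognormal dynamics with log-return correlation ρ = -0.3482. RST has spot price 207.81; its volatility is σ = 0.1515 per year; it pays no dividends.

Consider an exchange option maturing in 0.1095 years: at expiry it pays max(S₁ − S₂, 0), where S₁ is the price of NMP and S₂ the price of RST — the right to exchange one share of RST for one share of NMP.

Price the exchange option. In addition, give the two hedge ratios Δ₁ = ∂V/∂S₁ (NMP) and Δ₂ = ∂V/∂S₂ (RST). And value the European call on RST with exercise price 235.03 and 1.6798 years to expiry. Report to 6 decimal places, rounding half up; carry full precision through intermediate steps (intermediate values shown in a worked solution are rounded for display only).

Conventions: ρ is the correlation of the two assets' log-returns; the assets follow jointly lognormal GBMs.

σ_eff = √(σ₁² + σ₂² − 2ρσ₁σ₂) = √(0.4063² + 0.1515² − 2·-0.3482·0.4063·0.1515) = 0.480519
d₁ = (ln(S₁/S₂) + (q₂ − q₁ + σ_eff²/2)T) / (σ_eff√T) = (ln(240.1/207.81) + (0.0 − 0.0 + 0.115449)·0.1095) / 0.159007 = 0.987834
d₂ = d₁ − σ_eff√T = 0.987834 − 0.159007 = 0.828826
N(d₁) = 0.838383,  N(d₂) = 0.796399
V = S₁·e^{−q₁T}·N(d₁) − S₂·e^{−q₂T}·N(d₂) = 201.295760 − 165.499612 = 35.796148
Δ₁ = e^{−q₁T}·N(d₁) = 0.838383;  Δ₂ = −e^{−q₂T}·N(d₂) = -0.796399
[vanilla: RST call K=235.03]
σ√T = 0.1515·√1.6798 = 0.196355
d₁ = (ln(S/K) + (r+σ²/2)T) / (σ√T) = (ln(207.81/235.03) + (0.0691+0.1515²/2)·1.6798) / 0.196355 = (-0.123089 + 0.135352) / 0.196355 = 0.062452
d₂ = d₁ − σ√T = 0.062452 − 0.196355 = -0.133902
e^{−rT} = 0.890409
N(d₁) = 0.524899,  N(d₂) = 0.446740
price = S·N(d₁) − K·e^{−rT}·N(d₂) = 109.079196 − 93.490532 = 15.588664

exchange price = 35.796148
Δ1 = 0.838383
Δ2 = -0.796399
price(RST call K=235.03) = 15.588664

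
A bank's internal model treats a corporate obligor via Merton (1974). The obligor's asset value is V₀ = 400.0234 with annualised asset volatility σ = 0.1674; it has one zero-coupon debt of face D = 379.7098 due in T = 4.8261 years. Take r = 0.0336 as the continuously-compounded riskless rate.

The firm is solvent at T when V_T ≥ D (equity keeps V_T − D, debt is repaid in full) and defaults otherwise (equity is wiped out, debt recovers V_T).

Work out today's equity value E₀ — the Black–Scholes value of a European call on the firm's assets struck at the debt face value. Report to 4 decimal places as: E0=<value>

E0=99.8751

Apply the equity-as-call identities (strike 379.7098, horizon 4.8261 years):
d₁ = [ln(V₀/D) + (r + σ²/2)T] / (σ√T)
   = [ln(400.0234/379.7098) + (0.0336 + 0.5·0.1674²)·4.8261] / (0.1674·√4.8261)
   = [0.052116 + 0.229777] / 0.367751 = 0.766533
d₂ = d₁ − σ√T = 0.766533 − 0.367751 = 0.398782
N(d₁) = 0.778320,  N(d₂) = 0.654973,  e^(−rT) = 0.850308
E₀ = V₀·N(d₁) − D·e^(−rT)·N(d₂)
   = 400.0234·0.778320 − 379.7098·0.850308·0.654973 = 99.875068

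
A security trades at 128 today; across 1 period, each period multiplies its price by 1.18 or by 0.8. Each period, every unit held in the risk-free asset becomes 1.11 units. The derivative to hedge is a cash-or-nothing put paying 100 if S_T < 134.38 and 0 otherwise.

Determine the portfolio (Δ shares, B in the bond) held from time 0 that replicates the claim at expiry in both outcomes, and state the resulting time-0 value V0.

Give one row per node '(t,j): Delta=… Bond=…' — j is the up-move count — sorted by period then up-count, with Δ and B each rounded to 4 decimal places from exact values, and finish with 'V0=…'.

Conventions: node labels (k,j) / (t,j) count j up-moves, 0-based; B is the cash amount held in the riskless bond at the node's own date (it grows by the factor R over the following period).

(0,0): Delta=-2.0559 Bond=279.7534
V0=16.5955

The replicating-portfolio and risk-neutral prices coincide; use p* = (1.11−0.8)/(1.18−0.8) = 0.8158 for the latter.
Terminal payoffs: V(1,0)=100.0000, V(1,1)=0.0000
  t=0,j=0: stock 128.0000 → up 151.0400 (V=0.0000), down 102.4000 (V=100.0000). Price 16.5955; hedge Δ=-2.0559, bond B=279.7534.
Check: Δ(0,0)·S0 + B(0,0) = 16.5955 = V0.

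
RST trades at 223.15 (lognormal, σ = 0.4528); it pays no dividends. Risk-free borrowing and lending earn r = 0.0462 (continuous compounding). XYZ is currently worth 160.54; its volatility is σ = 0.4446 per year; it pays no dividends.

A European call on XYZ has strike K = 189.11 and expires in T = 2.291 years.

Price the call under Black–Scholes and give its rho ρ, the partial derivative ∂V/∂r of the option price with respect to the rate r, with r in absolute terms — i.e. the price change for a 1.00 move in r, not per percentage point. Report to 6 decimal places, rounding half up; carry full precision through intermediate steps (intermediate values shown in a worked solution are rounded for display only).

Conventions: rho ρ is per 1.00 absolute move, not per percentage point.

price = 38.928812
ρ = 131.069672

σ√T = 0.4446·√2.291 = 0.672949
d₁ = (ln(S/K) + (r+σ²/2)T) / (σ√T) = (ln(160.54/189.11) + (0.0462+0.4446²/2)·2.291) / 0.672949 = (-0.163786 + 0.332274) / 0.672949 = 0.250373
d₂ = d₁ − σ√T = 0.250373 − 0.672949 = -0.422575
e^{−rT} = 0.899565
N(d₁) = 0.598851,  N(d₂) = 0.336303
Call price V = S·N(d₁) − K·e^{−rT}·N(d₂) = 96.139494 − 57.210682 = 38.928812
ρ = K·T·e^{−rT}·N(d₂) = 131.069672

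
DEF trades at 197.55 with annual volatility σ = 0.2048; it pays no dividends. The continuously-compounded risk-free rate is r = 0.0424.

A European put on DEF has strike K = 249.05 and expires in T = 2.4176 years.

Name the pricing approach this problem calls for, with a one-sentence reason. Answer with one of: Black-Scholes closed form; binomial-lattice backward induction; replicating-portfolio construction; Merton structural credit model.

Key observation: with DEF following a GBM at constant σ and r, the European put struck at 249.05 prices in closed form — nothing here needs a stepwise model or a balance sheet.

framework: Black-Scholes closed form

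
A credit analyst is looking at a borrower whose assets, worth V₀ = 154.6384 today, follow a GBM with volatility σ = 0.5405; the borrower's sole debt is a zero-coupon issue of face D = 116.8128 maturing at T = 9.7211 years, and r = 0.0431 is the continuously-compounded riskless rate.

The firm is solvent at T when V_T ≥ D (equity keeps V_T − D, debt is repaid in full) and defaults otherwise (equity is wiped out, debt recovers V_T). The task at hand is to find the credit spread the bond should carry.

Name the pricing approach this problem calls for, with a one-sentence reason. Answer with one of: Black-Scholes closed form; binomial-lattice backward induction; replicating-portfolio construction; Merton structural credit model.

Key observation: a levered firm with one bullet debt due at 9.7211 years is the canonical structural-credit setup: equity is a call on the firm's assets struck at the face value.

framework: Merton structural credit model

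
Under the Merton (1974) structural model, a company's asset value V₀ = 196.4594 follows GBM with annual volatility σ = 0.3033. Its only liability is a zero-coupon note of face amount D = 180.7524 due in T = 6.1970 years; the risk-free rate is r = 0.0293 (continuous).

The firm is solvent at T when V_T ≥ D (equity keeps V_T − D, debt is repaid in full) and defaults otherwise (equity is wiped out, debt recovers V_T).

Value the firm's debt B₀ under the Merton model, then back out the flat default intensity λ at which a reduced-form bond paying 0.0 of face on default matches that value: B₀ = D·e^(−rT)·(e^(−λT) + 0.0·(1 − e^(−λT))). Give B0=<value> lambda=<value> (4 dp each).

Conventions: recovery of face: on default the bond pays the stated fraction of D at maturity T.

Apply the equity-as-call identities (strike 180.7524, horizon 6.1970 years):
d₁ = [ln(V₀/D) + (r + σ²/2)T] / (σ√T)
   = [ln(196.4594/180.7524) + (0.0293 + 0.5·0.3033²)·6.1970] / (0.3033·√6.1970)
   = [0.083328 + 0.466606] / 0.755028 = 0.728362
d₂ = d₁ − σ√T = 0.728362 − 0.755028 = -0.026667
N(d₁) = 0.766804,  N(d₂) = 0.489363,  e^(−rT) = 0.833958
E₀ = V₀·N(d₁) − D·e^(−rT)·N(d₂)
   = 196.4594·0.766804 − 180.7524·0.833958·0.489363 = 76.879308
B₀ = V₀ − E₀ = 196.4594 − 76.879308 = 119.580092
e^(−λT) = (B₀·e^(rT)/D − 0)/(1 − 0) = (119.5801·1.199101/180.7524 − 0)/1 = 0.79328748
λ = −ln(0.79328748)/6.1970 = 0.037368

B0=119.5801 lambda=0.0374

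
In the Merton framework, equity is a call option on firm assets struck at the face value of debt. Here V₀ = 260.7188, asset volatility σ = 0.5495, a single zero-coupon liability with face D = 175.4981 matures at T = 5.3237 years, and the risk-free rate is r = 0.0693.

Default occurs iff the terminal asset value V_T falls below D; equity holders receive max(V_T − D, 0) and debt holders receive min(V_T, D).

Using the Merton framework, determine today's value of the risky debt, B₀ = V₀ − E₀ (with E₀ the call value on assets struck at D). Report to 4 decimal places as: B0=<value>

B0=87.3508

With assets at 260.7188 and a single debt payment of 175.4981 at 5.3237 years:
d₁ = [ln(V₀/D) + (r + σ²/2)T] / (σ√T)
   = [ln(260.7188/175.4981) + (0.0693 + 0.5·0.5495²)·5.3237] / (0.5495·√5.3237)
   = [0.395814 + 1.172679] / 1.267869 = 1.237109
d₂ = d₁ − σ√T = 1.237109 − 1.267869 = -0.030760
N(d₁) = 0.891977,  N(d₂) = 0.487730,  e^(−rT) = 0.691472
E₀ = V₀·N(d₁) − D·e^(−rT)·N(d₂)
   = 260.7188·0.891977 − 175.4981·0.691472·0.487730 = 173.368015
B₀ = V₀ − E₀ = 260.7188 − 173.368015 = 87.350785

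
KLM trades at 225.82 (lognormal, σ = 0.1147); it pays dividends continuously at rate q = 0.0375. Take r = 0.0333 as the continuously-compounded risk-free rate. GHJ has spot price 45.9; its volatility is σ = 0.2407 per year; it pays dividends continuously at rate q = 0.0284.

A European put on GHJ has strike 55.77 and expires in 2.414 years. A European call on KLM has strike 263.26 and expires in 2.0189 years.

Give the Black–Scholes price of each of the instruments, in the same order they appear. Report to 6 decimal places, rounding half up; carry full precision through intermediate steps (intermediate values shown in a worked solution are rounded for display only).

[GHJ put K=55.77]
σ√T = 0.2407·√2.414 = 0.373977
d₁ = (ln(S/K) + (r−q+σ²/2)T) / (σ√T) = (ln(45.9/55.77) + (0.0333−0.0284+0.2407²/2)·2.414) / 0.373977 = (-0.194771 + 0.081758) / 0.373977 = -0.302193
d₂ = d₁ − σ√T = -0.302193 − 0.373977 = -0.676169
e^{−rT} = 0.922760
e^{−qT} = 0.933740
N(−d₁) = 0.618747,  N(−d₂) = 0.750533
price = K·e^{−rT}·N(−d₂) − S·e^{−qT}·N(−d₁) = 38.624193 − 26.518678 = 12.105516
[KLM call K=263.26]
σ√T = 0.1147·√2.0189 = 0.162975
d₁ = (ln(S/K) + (r−q+σ²/2)T) / (σ√T) = (ln(225.82/263.26) + (0.0333−0.0375+0.1147²/2)·2.0189) / 0.162975 = (-0.153404 + 0.004801) / 0.162975 = -0.911814
d₂ = d₁ − σ√T = -0.911814 − 0.162975 = -1.074789
e^{−rT} = 0.934981
e^{−qT} = 0.927086
N(d₁) = 0.180933,  N(d₂) = 0.141235
price = S·e^{−qT}·N(d₁) − K·e^{−rT}·N(d₂) = 37.879206 − 34.763899 = 3.115307

price(GHJ put K=55.77) = 12.105516
price(KLM call K=263.26) = 3.115307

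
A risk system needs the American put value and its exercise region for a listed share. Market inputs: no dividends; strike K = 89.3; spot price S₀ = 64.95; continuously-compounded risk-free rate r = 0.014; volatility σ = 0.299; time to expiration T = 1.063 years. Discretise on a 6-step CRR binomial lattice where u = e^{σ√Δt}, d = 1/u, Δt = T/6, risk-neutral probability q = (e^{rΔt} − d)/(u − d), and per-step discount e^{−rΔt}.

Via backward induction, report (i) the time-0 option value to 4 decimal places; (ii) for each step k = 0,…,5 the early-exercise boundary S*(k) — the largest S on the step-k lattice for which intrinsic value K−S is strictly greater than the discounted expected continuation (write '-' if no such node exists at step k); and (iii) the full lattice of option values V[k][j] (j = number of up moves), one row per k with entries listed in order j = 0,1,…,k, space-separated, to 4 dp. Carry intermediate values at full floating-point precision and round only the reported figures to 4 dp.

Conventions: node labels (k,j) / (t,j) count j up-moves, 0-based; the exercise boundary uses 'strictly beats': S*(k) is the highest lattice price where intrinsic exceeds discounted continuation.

price = 25.5287
boundary = - - 50.4969 57.2693 64.9500 73.6608
tree:
25.5287
32.0673 18.5327
38.8031 24.8903 11.6978
44.7746 32.0307 17.2348 5.7219
50.0400 38.8031 24.3500 9.5672 1.5593
54.6827 44.7746 32.0307 15.6392 2.9970 0.0000
58.7763 50.0400 38.8031 24.3500 5.7602 0.0000 0.0000

params: Δt=0.17717 u=1.13411 d=0.88174 q=0.47842 e^(-rΔt)=0.99752
t_6 payoffs: 58.7763 50.0400 38.8031 24.3500 5.7602 0.0000 0.0000
t_5: node(5,0) S=34.6173 payoff=54.6827 vs cont=54.4614 → 54.6827 [stop]  node(5,1) S=44.5254 payoff=44.7746 vs cont=44.5534 → 44.7746 [stop]  node(5,2) S=57.2693 payoff=32.0307 vs cont=31.8095 → 32.0307 [stop]  node(5,3) S=73.6608 payoff=15.6392 vs cont=15.4180 → 15.6392 [stop]  node(5,4) S=94.7437 payoff=0.0000 vs cont=2.9970 → 2.9970 [wait]  node(5,5) S=121.8610 payoff=0.0000 vs cont=0.0000 → 0.0000 [wait]  ⇒ S*(5)=73.6608
t_4: node(4,0) S=39.2600 payoff=50.0400 vs cont=49.8187 → 50.0400 [stop]  node(4,1) S=50.4969 payoff=38.8031 vs cont=38.5819 → 38.8031 [stop]  node(4,2) S=64.9500 payoff=24.3500 vs cont=24.1288 → 24.3500 [stop]  node(4,3) S=83.5398 payoff=5.7602 vs cont=9.5672 → 9.5672 [wait]  node(4,4) S=107.4503 payoff=0.0000 vs cont=1.5593 → 1.5593 [wait]  ⇒ S*(4)=64.9500
t_3: node(3,0) S=44.5254 payoff=44.7746 vs cont=44.5534 → 44.7746 [stop]  node(3,1) S=57.2693 payoff=32.0307 vs cont=31.8095 → 32.0307 [stop]  node(3,2) S=73.6608 payoff=15.6392 vs cont=17.2348 → 17.2348 [wait]  node(3,3) S=94.7437 payoff=0.0000 vs cont=5.7219 → 5.7219 [wait]  ⇒ S*(3)=57.2693
t_2: node(2,0) S=50.4969 payoff=38.8031 vs cont=38.5819 → 38.8031 [stop]  node(2,1) S=64.9500 payoff=24.3500 vs cont=24.8903 → 24.8903 [wait]  node(2,2) S=83.5398 payoff=5.7602 vs cont=11.6978 → 11.6978 [wait]  ⇒ S*(2)=50.4969
t_1: node(1,0) S=57.2693 payoff=32.0307 vs cont=32.0673 → 32.0673 [wait]  node(1,1) S=73.6608 payoff=15.6392 vs cont=18.5327 → 18.5327 [wait]  ⇒ S*(1)=-
t_0: node(0,0) S=64.9500 payoff=24.3500 vs cont=25.5287 → 25.5287 [wait]  ⇒ S*(0)=-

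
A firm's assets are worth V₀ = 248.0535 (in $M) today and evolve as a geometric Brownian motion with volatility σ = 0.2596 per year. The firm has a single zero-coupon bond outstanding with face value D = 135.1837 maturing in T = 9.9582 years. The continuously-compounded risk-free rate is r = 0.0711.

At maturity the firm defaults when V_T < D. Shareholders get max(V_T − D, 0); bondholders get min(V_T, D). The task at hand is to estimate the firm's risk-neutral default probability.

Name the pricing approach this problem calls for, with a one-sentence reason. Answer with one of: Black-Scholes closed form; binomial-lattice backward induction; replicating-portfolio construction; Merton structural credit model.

Key observation: assets follow a GBM and default happens iff V_T < 135.1837; valuing claims on that split (equity as a call, risky debt as the residual) is the structural model's definition.

framework: Merton structural credit model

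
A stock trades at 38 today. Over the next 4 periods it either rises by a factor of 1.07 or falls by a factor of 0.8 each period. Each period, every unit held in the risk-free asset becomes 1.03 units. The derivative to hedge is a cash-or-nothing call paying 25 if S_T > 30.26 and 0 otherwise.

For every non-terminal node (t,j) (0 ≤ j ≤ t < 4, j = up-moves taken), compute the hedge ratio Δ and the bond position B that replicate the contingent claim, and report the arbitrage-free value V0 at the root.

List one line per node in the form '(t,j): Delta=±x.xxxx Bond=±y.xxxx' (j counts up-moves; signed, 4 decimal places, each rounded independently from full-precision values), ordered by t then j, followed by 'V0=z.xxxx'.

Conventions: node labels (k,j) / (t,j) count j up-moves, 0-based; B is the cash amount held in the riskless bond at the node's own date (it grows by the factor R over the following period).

Since d<R<u, set p* = (R−d)/(u−d) = 0.8519; price each node as the discounted p*-expectation of its children.
Expiry values: V(4,0)=0.0000, V(4,1)=0.0000, V(4,2)=0.0000, V(4,3)=25.0000, V(4,4)=25.0000
(3,0): S=19.4560. Δ = (V_up−V_dn)/(S_up−S_dn) = (0.0000−0.0000)/(20.8179−15.5648) = 0.0000. V = [p*·0.0000 + (1−p*)·0.0000]/1.03 = 0.0000. B = V − Δ·S = 0.0000.
(3,1): S=26.0224. Δ = (V_up−V_dn)/(S_up−S_dn) = (0.0000−0.0000)/(27.8440−20.8179) = 0.0000. V = [p*·0.0000 + (1−p*)·0.0000]/1.03 = 0.0000. B = V − Δ·S = 0.0000.
(3,2): S=34.8050. Δ = (V_up−V_dn)/(S_up−S_dn) = (25.0000−0.0000)/(37.2413−27.8440) = 2.6603. V = [p*·25.0000 + (1−p*)·0.0000]/1.03 = 20.6760. B = V − Δ·S = -71.9166.
(3,3): S=46.5516. Δ = (V_up−V_dn)/(S_up−S_dn) = (25.0000−25.0000)/(49.8102−37.2413) = 0.0000. V = [p*·25.0000 + (1−p*)·25.0000]/1.03 = 24.2718. B = V − Δ·S = 24.2718.
(2,0): S=24.3200. Δ = (V_up−V_dn)/(S_up−S_dn) = (0.0000−0.0000)/(26.0224−19.4560) = 0.0000. V = [p*·0.0000 + (1−p*)·0.0000]/1.03 = 0.0000. B = V − Δ·S = 0.0000.
(2,1): S=32.5280. Δ = (V_up−V_dn)/(S_up−S_dn) = (20.6760−0.0000)/(34.8050−26.0224) = 2.3542. V = [p*·20.6760 + (1−p*)·0.0000]/1.03 = 17.0999. B = V − Δ·S = -59.4779.
(2,2): S=43.5062. Δ = (V_up−V_dn)/(S_up−S_dn) = (24.2718−20.6760)/(46.5516−34.8050) = 0.3061. V = [p*·24.2718 + (1−p*)·20.6760]/1.03 = 23.0477. B = V − Δ·S = 9.7298.
(1,0): S=30.4000. Δ = (V_up−V_dn)/(S_up−S_dn) = (17.0999−0.0000)/(32.5280−24.3200) = 2.0833. V = [p*·17.0999 + (1−p*)·0.0000]/1.03 = 14.1423. B = V − Δ·S = -49.1907.
(1,1): S=40.6600. Δ = (V_up−V_dn)/(S_up−S_dn) = (23.0477−17.0999)/(43.5062−32.5280) = 0.5418. V = [p*·23.0477 + (1−p*)·17.0999]/1.03 = 21.5209. B = V − Δ·S = -0.5079.
(0,0): S=38.0000. Δ = (V_up−V_dn)/(S_up−S_dn) = (21.5209−14.1423)/(40.6600−30.4000) = 0.7192. V = [p*·21.5209 + (1−p*)·14.1423]/1.03 = 19.8328. B = V − Δ·S = -7.4953.
Verification: the root portfolio costs Δ(0,0)·S0 + B(0,0) = 19.8328, matching V0.

(0,0): Delta=0.7192 Bond=-7.4953
(1,0): Delta=2.0833 Bond=-49.1907
(1,1): Delta=0.5418 Bond=-0.5079
(2,0): Delta=0.0000 Bond=0.0000
(2,1): Delta=2.3542 Bond=-59.4779
(2,2): Delta=0.3061 Bond=9.7298
(3,0): Delta=0.0000 Bond=0.0000
(3,1): Delta=0.0000 Bond=0.0000
(3,2): Delta=2.6603 Bond=-71.9166
(3,3): Delta=0.0000 Bond=24.2718
V0=19.8328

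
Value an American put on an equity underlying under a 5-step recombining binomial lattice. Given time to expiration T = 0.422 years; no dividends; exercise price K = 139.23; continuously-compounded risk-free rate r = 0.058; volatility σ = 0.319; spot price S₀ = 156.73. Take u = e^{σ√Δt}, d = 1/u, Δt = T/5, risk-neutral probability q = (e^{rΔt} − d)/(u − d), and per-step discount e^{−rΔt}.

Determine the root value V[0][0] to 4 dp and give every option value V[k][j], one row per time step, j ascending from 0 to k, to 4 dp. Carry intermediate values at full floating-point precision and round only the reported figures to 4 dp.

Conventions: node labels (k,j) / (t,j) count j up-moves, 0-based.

price = 4.3231
tree:
4.3231
7.5036 1.2262
12.6671 2.4807 0.0000
20.5418 5.0188 0.0000 0.0000
31.0469 10.1536 0.0000 0.0000 0.0000
40.6222 20.5418 0.0000 0.0000 0.0000 0.0000

Δt=0.08440  u=1.09710  d=0.91149  q=0.50329  discount=0.99512
step 5 (expiry): payoffs max(K−S,0) = 40.6222 20.5418 0.0000 0.0000 0.0000 0.0000
k=4: (k=4,j=0): S=108.1831, K−S=31.0469, hold=30.3670 ⇒ V=31.0469 exercise | (k=4,j=1): S=130.2134, K−S=9.0166, hold=10.1536 ⇒ V=10.1536 continue | (k=4,j=2): S=156.7300, K−S=0.0000, hold=0.0000 ⇒ V=0.0000 continue | (k=4,j=3): S=188.6464, K−S=0.0000, hold=0.0000 ⇒ V=0.0000 continue | (k=4,j=4): S=227.0622, K−S=0.0000, hold=0.0000 ⇒ V=0.0000 continue
k=3: (k=3,j=0): S=118.6882, K−S=20.5418, hold=20.4313 ⇒ V=20.5418 exercise | (k=3,j=1): S=142.8578, K−S=0.0000, hold=5.0188 ⇒ V=5.0188 continue | (k=3,j=2): S=171.9493, K−S=0.0000, hold=0.0000 ⇒ V=0.0000 continue | (k=3,j=3): S=206.9649, K−S=0.0000, hold=0.0000 ⇒ V=0.0000 continue
k=2: (k=2,j=0): S=130.2134, K−S=9.0166, hold=12.6671 ⇒ V=12.6671 continue | (k=2,j=1): S=156.7300, K−S=0.0000, hold=2.4807 ⇒ V=2.4807 continue | (k=2,j=2): S=188.6464, K−S=0.0000, hold=0.0000 ⇒ V=0.0000 continue
k=1: (k=1,j=0): S=142.8578, K−S=0.0000, hold=7.5036 ⇒ V=7.5036 continue | (k=1,j=1): S=171.9493, K−S=0.0000, hold=1.2262 ⇒ V=1.2262 continue
k=0: (k=0,j=0): S=156.7300, K−S=0.0000, hold=4.3231 ⇒ V=4.3231 continue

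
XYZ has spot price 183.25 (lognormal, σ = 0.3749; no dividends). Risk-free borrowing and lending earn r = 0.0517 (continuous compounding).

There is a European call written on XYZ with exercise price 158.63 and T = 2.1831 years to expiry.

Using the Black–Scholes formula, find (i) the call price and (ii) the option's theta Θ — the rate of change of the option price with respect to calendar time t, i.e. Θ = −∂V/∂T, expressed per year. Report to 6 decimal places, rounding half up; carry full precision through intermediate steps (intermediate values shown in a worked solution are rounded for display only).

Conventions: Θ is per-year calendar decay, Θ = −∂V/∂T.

price = 59.858618
Θ = -11.254157

σ√T = 0.3749·√2.1831 = 0.553927
d₁ = (ln(S/K) + (r+σ²/2)T) / (σ√T) = (ln(183.25/158.63) + (0.0517+0.3749²/2)·2.1831) / 0.553927 = (0.144277 + 0.266284) / 0.553927 = 0.741182
d₂ = d₁ − σ√T = 0.741182 − 0.553927 = 0.187255
e^{−rT} = 0.893270
N(d₁) = 0.770708,  N(d₂) = 0.574270
Call price V = S·N(d₁) − K·e^{−rT}·N(d₂) = 141.232331 − 81.373713 = 59.858618
φ(d₁) = (1/√(2π))·e^{−d₁²/2} = 0.303124
Θ = −S·φ(d₁)·σ/(2√T) − r·K·e^{−rT}·N(d₂) = −7.047136 − 4.207021 = -11.254157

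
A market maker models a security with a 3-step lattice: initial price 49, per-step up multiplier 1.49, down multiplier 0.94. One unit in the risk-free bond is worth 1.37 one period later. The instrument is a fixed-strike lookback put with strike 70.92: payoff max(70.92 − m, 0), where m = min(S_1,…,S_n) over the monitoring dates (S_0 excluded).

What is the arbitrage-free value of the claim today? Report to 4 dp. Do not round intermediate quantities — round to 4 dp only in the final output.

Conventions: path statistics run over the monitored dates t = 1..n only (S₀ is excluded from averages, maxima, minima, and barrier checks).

Under the martingale measure an up-move has probability p* = 0.7818; value the claim as the probability-weighted average of per-path payoffs, discounted 3 periods at R = 1.37.
Enumerate all 2^3 = 8 price paths (U = up ×1.49, D = down ×0.94); each path with k up-moves has probability p*^k·(1−p*)^(3−k).
DDD: m=40.6986, payoff=30.2214, prob=0.010386
UDD: m=64.5116, payoff=6.4084, prob=0.037217
DUD: m=46.0600, payoff=24.8600, prob=0.037217
UUD: m=73.0100, payoff=0.0000, prob=0.133361
DDU: m=43.2964, payoff=27.6236, prob=0.037217
UDU: m=68.6294, payoff=2.2906, prob=0.133361
DUU: m=46.0600, payoff=24.8600, prob=0.133361
UUU: m=73.0100, payoff=0.0000, prob=0.477878
Price = Σ prob·payoff / R^3 = 6.126516 / 2.571353 = 2.3826

price = 2.3826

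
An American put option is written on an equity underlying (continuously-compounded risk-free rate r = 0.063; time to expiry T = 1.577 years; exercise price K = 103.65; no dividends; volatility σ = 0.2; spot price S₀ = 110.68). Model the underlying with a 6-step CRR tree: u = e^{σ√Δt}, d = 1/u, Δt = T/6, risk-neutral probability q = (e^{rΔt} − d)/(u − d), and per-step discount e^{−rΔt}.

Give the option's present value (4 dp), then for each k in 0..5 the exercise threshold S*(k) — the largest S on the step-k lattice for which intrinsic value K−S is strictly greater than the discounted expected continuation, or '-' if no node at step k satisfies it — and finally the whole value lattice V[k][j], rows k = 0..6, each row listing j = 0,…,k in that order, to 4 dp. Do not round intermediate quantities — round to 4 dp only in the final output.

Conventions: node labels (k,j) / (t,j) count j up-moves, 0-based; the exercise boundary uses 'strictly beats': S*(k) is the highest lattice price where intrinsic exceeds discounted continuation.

price = 4.5882
boundary = - - - 81.3727 90.1589 81.3727
tree:
4.5882
8.0809 1.9332
13.7282 3.8078 0.4922
22.2773 7.3045 1.1262 0.0000
30.2073 13.4911 2.5768 0.0000 0.0000
37.3645 22.2773 5.8961 0.0000 0.0000 0.0000
43.8243 30.2073 13.4911 0.0000 0.0000 0.0000 0.0000

params: Δt=0.26283 u=1.10798 d=0.90255 q=0.55566 e^(-rΔt)=0.98358
t_6 payoffs: 43.8243 30.2073 13.4911 0.0000 0.0000 0.0000 0.0000
t_5: node(5,0) S=66.2855 payoff=37.3645 vs cont=35.6624 → 37.3645 [stop]  node(5,1) S=81.3727 payoff=22.2773 vs cont=20.5752 → 22.2773 [stop]  node(5,2) S=99.8939 payoff=3.7561 vs cont=5.8961 → 5.8961 [wait]  node(5,3) S=122.6307 payoff=0.0000 vs cont=0.0000 → 0.0000 [wait]  node(5,4) S=150.5427 payoff=0.0000 vs cont=0.0000 → 0.0000 [wait]  node(5,5) S=184.8077 payoff=0.0000 vs cont=0.0000 → 0.0000 [wait]  ⇒ S*(5)=81.3727
t_4: node(4,0) S=73.4427 payoff=30.2073 vs cont=28.5052 → 30.2073 [stop]  node(4,1) S=90.1589 payoff=13.4911 vs cont=12.9585 → 13.4911 [stop]  node(4,2) S=110.6800 payoff=0.0000 vs cont=2.5768 → 2.5768 [wait]  node(4,3) S=135.8719 payoff=0.0000 vs cont=0.0000 → 0.0000 [wait]  node(4,4) S=166.7976 payoff=0.0000 vs cont=0.0000 → 0.0000 [wait]  ⇒ S*(4)=90.1589
t_3: node(3,0) S=81.3727 payoff=22.2773 vs cont=20.5752 → 22.2773 [stop]  node(3,1) S=99.8939 payoff=3.7561 vs cont=7.3045 → 7.3045 [wait]  node(3,2) S=122.6307 payoff=0.0000 vs cont=1.1262 → 1.1262 [wait]  node(3,3) S=150.5427 payoff=0.0000 vs cont=0.0000 → 0.0000 [wait]  ⇒ S*(3)=81.3727
t_2: node(2,0) S=90.1589 payoff=13.4911 vs cont=13.7282 → 13.7282 [wait]  node(2,1) S=110.6800 payoff=0.0000 vs cont=3.8078 → 3.8078 [wait]  node(2,2) S=135.8719 payoff=0.0000 vs cont=0.4922 → 0.4922 [wait]  ⇒ S*(2)=-
t_1: node(1,0) S=99.8939 payoff=3.7561 vs cont=8.0809 → 8.0809 [wait]  node(1,1) S=122.6307 payoff=0.0000 vs cont=1.9332 → 1.9332 [wait]  ⇒ S*(1)=-
t_0: node(0,0) S=110.6800 payoff=0.0000 vs cont=4.5882 → 4.5882 [wait]  ⇒ S*(0)=-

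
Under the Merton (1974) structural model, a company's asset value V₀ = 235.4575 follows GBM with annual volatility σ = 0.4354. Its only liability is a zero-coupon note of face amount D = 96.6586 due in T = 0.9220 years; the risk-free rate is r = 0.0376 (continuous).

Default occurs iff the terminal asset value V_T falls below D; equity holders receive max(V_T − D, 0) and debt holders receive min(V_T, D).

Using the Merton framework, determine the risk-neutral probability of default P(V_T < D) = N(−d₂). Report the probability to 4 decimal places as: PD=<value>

PD=0.0226

Equity is a call on the firm's assets struck at D = 96.6586:
d₁ = [ln(V₀/D) + (r + σ²/2)T] / (σ√T)
   = [ln(235.4575/96.6586) + (0.0376 + 0.5·0.4354²)·0.9220] / (0.4354·√0.9220)
   = [0.890345 + 0.122060] / 0.418075 = 2.421590
d₂ = d₁ − σ√T = 2.421590 − 0.418075 = 2.003516
risk-neutral PD = N(−d₂) = N(-2.003516) = 0.022561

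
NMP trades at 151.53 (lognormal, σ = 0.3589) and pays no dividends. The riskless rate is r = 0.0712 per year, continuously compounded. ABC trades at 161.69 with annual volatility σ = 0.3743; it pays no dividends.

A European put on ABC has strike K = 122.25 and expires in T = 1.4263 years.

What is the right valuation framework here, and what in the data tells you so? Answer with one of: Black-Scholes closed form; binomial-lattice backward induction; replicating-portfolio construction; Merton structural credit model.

Key observation: everything needed for the exact continuous-time valuation of the European put on ABC (strike 122.25) is given, and no feature rules the closed form out.

framework: Black-Scholes closed form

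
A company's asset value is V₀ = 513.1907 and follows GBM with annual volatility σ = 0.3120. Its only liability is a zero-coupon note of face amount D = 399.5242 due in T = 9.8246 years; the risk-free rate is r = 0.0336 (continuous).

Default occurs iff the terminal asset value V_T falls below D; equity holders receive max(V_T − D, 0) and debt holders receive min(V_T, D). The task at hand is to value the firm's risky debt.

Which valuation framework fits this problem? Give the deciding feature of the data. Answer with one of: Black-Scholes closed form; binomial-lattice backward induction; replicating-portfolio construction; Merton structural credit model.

Key observation: with the firm-asset dynamics (V₀ = 513.1907) and a single zero-coupon liability of face 399.5242 given, debt value, spread, and default probability all derive from the option view of the balance sheet.

framework: Merton structural credit model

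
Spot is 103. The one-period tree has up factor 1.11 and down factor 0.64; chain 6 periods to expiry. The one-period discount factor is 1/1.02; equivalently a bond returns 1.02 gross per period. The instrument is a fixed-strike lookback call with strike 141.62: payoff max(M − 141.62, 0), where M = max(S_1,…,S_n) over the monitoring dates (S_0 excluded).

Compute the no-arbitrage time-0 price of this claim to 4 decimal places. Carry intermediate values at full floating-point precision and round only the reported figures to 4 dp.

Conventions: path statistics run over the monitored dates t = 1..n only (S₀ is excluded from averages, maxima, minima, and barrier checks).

price = 15.6054

Under the martingale measure an up-move has probability p* = 0.8085; value the claim as the probability-weighted average of per-path payoffs, discounted 6 periods at R = 1.02.
Enumerate all 2^6 = 64 price paths (U = up ×1.11, D = down ×0.64); each path with k up-moves has probability p*^k·(1−p*)^(6−k).
DDDDDD: M=65.9200, payoff=0.0000, prob=0.000049
UDDDDD: M=114.3300, payoff=0.0000, prob=0.000208
DUDDDD: M=73.1712, payoff=0.0000, prob=0.000208
UUDDDD: M=126.9063, payoff=0.0000, prob=0.000879
DDUDDD: M=65.9200, payoff=0.0000, prob=0.000208
UDUDDD: M=114.3300, payoff=0.0000, prob=0.000879
DUUDDD: M=81.2200, payoff=0.0000, prob=0.000879
UUUDDD: M=140.8660, payoff=0.0000, prob=0.003711
DDDUDD: M=65.9200, payoff=0.0000, prob=0.000208
UDDUDD: M=114.3300, payoff=0.0000, prob=0.000879
DUDUDD: M=73.1712, payoff=0.0000, prob=0.000879
UUDUDD: M=126.9063, payoff=0.0000, prob=0.003711
DDUUDD: M=65.9200, payoff=0.0000, prob=0.000879
UDUUDD: M=114.3300, payoff=0.0000, prob=0.003711
DUUUDD: M=90.1542, payoff=0.0000, prob=0.003711
UUUUDD: M=156.3613, payoff=14.7413, prob=0.015669
DDDDUD: M=65.9200, payoff=0.0000, prob=0.000208
UDDDUD: M=114.3300, payoff=0.0000, prob=0.000879
DUDDUD: M=73.1712, payoff=0.0000, prob=0.000879
UUDDUD: M=126.9063, payoff=0.0000, prob=0.003711
DDUDUD: M=65.9200, payoff=0.0000, prob=0.000879
UDUDUD: M=114.3300, payoff=0.0000, prob=0.003711
DUUDUD: M=81.2200, payoff=0.0000, prob=0.003711
UUUDUD: M=140.8660, payoff=0.0000, prob=0.015669
DDDUUD: M=65.9200, payoff=0.0000, prob=0.000879
UDDUUD: M=114.3300, payoff=0.0000, prob=0.003711
DUDUUD: M=73.1712, payoff=0.0000, prob=0.003711
UUDUUD: M=126.9063, payoff=0.0000, prob=0.015669
DDUUUD: M=65.9200, payoff=0.0000, prob=0.003711
UDUUUD: M=114.3300, payoff=0.0000, prob=0.015669
DUUUUD: M=100.0712, payoff=0.0000, prob=0.015669
UUUUUD: M=173.5610, payoff=31.9410, prob=0.066157
DDDDDU: M=65.9200, payoff=0.0000, prob=0.000208
UDDDDU: M=114.3300, payoff=0.0000, prob=0.000879
DUDDDU: M=73.1712, payoff=0.0000, prob=0.000879
UUDDDU: M=126.9063, payoff=0.0000, prob=0.003711
DDUDDU: M=65.9200, payoff=0.0000, prob=0.000879
UDUDDU: M=114.3300, payoff=0.0000, prob=0.003711
DUUDDU: M=81.2200, payoff=0.0000, prob=0.003711
UUUDDU: M=140.8660, payoff=0.0000, prob=0.015669
DDDUDU: M=65.9200, payoff=0.0000, prob=0.000879
UDDUDU: M=114.3300, payoff=0.0000, prob=0.003711
DUDUDU: M=73.1712, payoff=0.0000, prob=0.003711
UUDUDU: M=126.9063, payoff=0.0000, prob=0.015669
DDUUDU: M=65.9200, payoff=0.0000, prob=0.003711
UDUUDU: M=114.3300, payoff=0.0000, prob=0.015669
DUUUDU: M=90.1542, payoff=0.0000, prob=0.015669
UUUUDU: M=156.3613, payoff=14.7413, prob=0.066157
DDDDUU: M=65.9200, payoff=0.0000, prob=0.000879
UDDDUU: M=114.3300, payoff=0.0000, prob=0.003711
DUDDUU: M=73.1712, payoff=0.0000, prob=0.003711
UUDDUU: M=126.9063, payoff=0.0000, prob=0.015669
DDUDUU: M=65.9200, payoff=0.0000, prob=0.003711
UDUDUU: M=114.3300, payoff=0.0000, prob=0.015669
DUUDUU: M=81.2200, payoff=0.0000, prob=0.015669
UUUDUU: M=140.8660, payoff=0.0000, prob=0.066157
DDDUUU: M=65.9200, payoff=0.0000, prob=0.003711
UDDUUU: M=114.3300, payoff=0.0000, prob=0.015669
DUDUUU: M=73.1712, payoff=0.0000, prob=0.015669
UUDUUU: M=126.9063, payoff=0.0000, prob=0.066157
DDUUUU: M=65.9200, payoff=0.0000, prob=0.015669
UDUUUU: M=114.3300, payoff=0.0000, prob=0.066157
DUUUUU: M=111.0790, payoff=0.0000, prob=0.066157
UUUUUU: M=192.6527, payoff=51.0327, prob=0.279328
Price = Σ prob·payoff / R^6 = 17.574176 / 1.126162 = 15.6054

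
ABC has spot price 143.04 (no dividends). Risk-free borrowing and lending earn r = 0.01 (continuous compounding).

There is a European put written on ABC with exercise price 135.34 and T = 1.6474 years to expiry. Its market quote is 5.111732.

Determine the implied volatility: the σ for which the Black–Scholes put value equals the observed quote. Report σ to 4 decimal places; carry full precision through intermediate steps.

sigma = 0.1308

At σ = 0.1308 the Black–Scholes value reproduces the quote:
σ√T = 0.1308·√1.6474 = 0.167883
d₁ = (ln(S/K) + (r+σ²/2)T) / (σ√T) = (ln(143.04/135.34) + (0.01+0.1308²/2)·1.6474) / 0.167883 = (0.055334 + 0.030566) / 0.167883 = 0.511669
d₂ = d₁ − σ√T = 0.511669 − 0.167883 = 0.343785
e^{−rT} = 0.983661
N(−d₁) = 0.304441,  N(−d₂) = 0.365504
V = K·e^{−rT}·N(−d₂) − S·N(−d₁) = 48.659043 − 43.547310 = 5.111732 (matching the quote); vega is positive throughout, so no other σ reproduces this price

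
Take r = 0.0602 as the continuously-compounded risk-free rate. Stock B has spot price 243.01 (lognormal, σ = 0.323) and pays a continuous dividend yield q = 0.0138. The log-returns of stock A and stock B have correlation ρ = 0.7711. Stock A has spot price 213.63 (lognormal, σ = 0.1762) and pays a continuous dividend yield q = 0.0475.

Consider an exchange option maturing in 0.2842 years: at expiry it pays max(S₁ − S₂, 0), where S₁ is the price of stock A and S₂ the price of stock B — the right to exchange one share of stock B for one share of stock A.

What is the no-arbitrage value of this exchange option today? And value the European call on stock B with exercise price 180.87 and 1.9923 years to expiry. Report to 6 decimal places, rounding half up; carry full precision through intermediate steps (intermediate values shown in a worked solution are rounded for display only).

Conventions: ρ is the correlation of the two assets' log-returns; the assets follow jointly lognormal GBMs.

exchange price = 1.502212
price(stock B call K=180.87) = 85.596074

σ_eff = √(σ₁² + σ₂² − 2ρσ₁σ₂) = √(0.1762² + 0.323² − 2·0.7711·0.1762·0.323) = 0.218185
d₁ = (ln(S₁/S₂) + (q₂ − q₁ + σ_eff²/2)T) / (σ_eff√T) = (ln(213.63/243.01) + (0.0138 − 0.0475 + 0.023802)·0.2842) / 0.116315 = -1.132007
d₂ = d₁ − σ_eff√T = -1.132007 − 0.116315 = -1.248322
N(d₁) = 0.128816,  N(d₂) = 0.105956
V = S₁·e^{−q₁T}·N(d₁) − S₂·e^{−q₂T}·N(d₂) = 27.149913 − 25.647701 = 1.502212
[vanilla: stock B call K=180.87]
σ√T = 0.323·√1.9923 = 0.455911
d₁ = (ln(S/K) + (r−q+σ²/2)T) / (σ√T) = (ln(243.01/180.87) + (0.0602−0.0138+0.323²/2)·1.9923) / 0.455911 = (0.295324 + 0.196370) / 0.455911 = 1.078487
d₂ = d₁ − σ√T = 1.078487 − 0.455911 = 0.622577
e^{−rT} = 0.886977
e^{−qT} = 0.972881
N(d₁) = 0.859592,  N(d₂) = 0.733219
price = S·e^{−qT}·N(d₁) − K·e^{−rT}·N(d₂) = 203.224501 − 117.628427 = 85.596074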